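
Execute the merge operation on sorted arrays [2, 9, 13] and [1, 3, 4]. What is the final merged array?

Merging process:

Compare 2 vs 1: take 1 from right. Merged: [1]
Compare 2 vs 3: take 2 from left. Merged: [1, 2]
Compare 9 vs 3: take 3 from right. Merged: [1, 2, 3]
Compare 9 vs 4: take 4 from right. Merged: [1, 2, 3, 4]
Append remaining from left: [9, 13]. Merged: [1, 2, 3, 4, 9, 13]

Final merged array: [1, 2, 3, 4, 9, 13]
Total comparisons: 4

The merged array is [1, 2, 3, 4, 9, 13], requiring 4 comparisons. The merge step runs in O(n) time where n is the total number of elements.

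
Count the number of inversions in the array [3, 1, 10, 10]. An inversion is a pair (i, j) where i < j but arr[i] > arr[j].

Finding inversions in [3, 1, 10, 10]:

(0, 1): arr[0]=3 > arr[1]=1

Total inversions: 1

The array has 1 inversion(s): (0,1). Each pair (i,j) satisfies i < j and arr[i] > arr[j].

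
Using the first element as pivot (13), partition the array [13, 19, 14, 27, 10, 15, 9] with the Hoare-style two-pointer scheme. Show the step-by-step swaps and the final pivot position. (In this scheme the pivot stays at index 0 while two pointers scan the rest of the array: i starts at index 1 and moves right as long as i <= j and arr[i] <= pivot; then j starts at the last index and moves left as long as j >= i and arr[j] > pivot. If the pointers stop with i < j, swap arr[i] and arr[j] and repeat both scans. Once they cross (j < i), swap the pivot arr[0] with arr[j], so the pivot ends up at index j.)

Hoare-style two-pointer partition with pivot = 13:

Initial array: [13, 19, 14, 27, 10, 15, 9]

Pointers start at i = 1, j = 6.
i stops at index 1 (arr[1]=19 > 13), j stops at index 6 (arr[6]=9 <= 13): swap arr[1] and arr[6], array becomes [13, 9, 14, 27, 10, 15, 19]
i stops at index 2 (arr[2]=14 > 13), j stops at index 4 (arr[4]=10 <= 13): swap arr[2] and arr[4], array becomes [13, 9, 10, 27, 14, 15, 19]
i ends at 3, j ends at 2: the pointers have crossed (j < i), so scanning stops.

Swap pivot arr[0] with arr[2] to place pivot at position 2: [10, 9, 13, 27, 14, 15, 19]
Pivot position: 2

After partitioning with pivot 13, the array becomes [10, 9, 13, 27, 14, 15, 19]. The pivot is placed at index 2. All elements to the left of the pivot are <= 13, and all elements to the right are > 13.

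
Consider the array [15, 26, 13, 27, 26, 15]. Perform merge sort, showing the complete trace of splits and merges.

Merge sort trace:

Split: [15, 26, 13, 27, 26, 15] -> [15, 26, 13] and [27, 26, 15]
  Split: [15, 26, 13] -> [15] and [26, 13]
    Split: [26, 13] -> [26] and [13]
    Merge: [26] + [13] -> [13, 26]
  Merge: [15] + [13, 26] -> [13, 15, 26]
  Split: [27, 26, 15] -> [27] and [26, 15]
    Split: [26, 15] -> [26] and [15]
    Merge: [26] + [15] -> [15, 26]
  Merge: [27] + [15, 26] -> [15, 26, 27]
Merge: [13, 15, 26] + [15, 26, 27] -> [13, 15, 15, 26, 26, 27]

Final sorted array: [13, 15, 15, 26, 26, 27]

The merge sort proceeds by recursively splitting the array and merging sorted halves.
After all merges, the sorted array is [13, 15, 15, 26, 26, 27].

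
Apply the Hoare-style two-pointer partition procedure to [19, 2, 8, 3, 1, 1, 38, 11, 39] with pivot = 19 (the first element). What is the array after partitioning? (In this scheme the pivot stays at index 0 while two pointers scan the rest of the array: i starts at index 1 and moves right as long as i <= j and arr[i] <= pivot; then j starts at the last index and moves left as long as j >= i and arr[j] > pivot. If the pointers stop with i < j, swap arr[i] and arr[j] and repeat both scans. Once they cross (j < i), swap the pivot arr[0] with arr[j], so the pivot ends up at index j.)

Hoare-style two-pointer partition with pivot = 19:

Initial array: [19, 2, 8, 3, 1, 1, 38, 11, 39]

Pointers start at i = 1, j = 8.
i stops at index 6 (arr[6]=38 > 19), j stops at index 7 (arr[7]=11 <= 19): swap arr[6] and arr[7], array becomes [19, 2, 8, 3, 1, 1, 11, 38, 39]
i ends at 7, j ends at 6: the pointers have crossed (j < i), so scanning stops.

Swap pivot arr[0] with arr[6] to place pivot at position 6: [11, 2, 8, 3, 1, 1, 19, 38, 39]
Pivot position: 6

After partitioning with pivot 19, the array becomes [11, 2, 8, 3, 1, 1, 19, 38, 39]. The pivot is placed at index 6. All elements to the left of the pivot are <= 19, and all elements to the right are > 19.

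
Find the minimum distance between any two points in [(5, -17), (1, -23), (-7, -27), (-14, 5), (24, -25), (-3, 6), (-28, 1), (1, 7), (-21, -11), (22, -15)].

Computing all pairwise distances among 10 points:

d((5, -17), (1, -23)) = 7.2111
d((5, -17), (-7, -27)) = 15.6205
d((5, -17), (-14, 5)) = 29.0689
d((5, -17), (24, -25)) = 20.6155
d((5, -17), (-3, 6)) = 24.3516
d((5, -17), (-28, 1)) = 37.5899
d((5, -17), (1, 7)) = 24.3311
d((5, -17), (-21, -11)) = 26.6833
d((5, -17), (22, -15)) = 17.1172
d((1, -23), (-7, -27)) = 8.9443
d((1, -23), (-14, 5)) = 31.7648
d((1, -23), (24, -25)) = 23.0868
d((1, -23), (-3, 6)) = 29.2746
d((1, -23), (-28, 1)) = 37.6431
d((1, -23), (1, 7)) = 30.0
d((1, -23), (-21, -11)) = 25.0599
d((1, -23), (22, -15)) = 22.4722
d((-7, -27), (-14, 5)) = 32.7567
d((-7, -27), (24, -25)) = 31.0644
d((-7, -27), (-3, 6)) = 33.2415
d((-7, -27), (-28, 1)) = 35.0
d((-7, -27), (1, 7)) = 34.9285
d((-7, -27), (-21, -11)) = 21.2603
d((-7, -27), (22, -15)) = 31.3847
d((-14, 5), (24, -25)) = 48.4149
d((-14, 5), (-3, 6)) = 11.0454
d((-14, 5), (-28, 1)) = 14.5602
d((-14, 5), (1, 7)) = 15.1327
d((-14, 5), (-21, -11)) = 17.4642
d((-14, 5), (22, -15)) = 41.1825
d((24, -25), (-3, 6)) = 41.1096
d((24, -25), (-28, 1)) = 58.1378
d((24, -25), (1, 7)) = 39.4081
d((24, -25), (-21, -11)) = 47.1275
d((24, -25), (22, -15)) = 10.198
d((-3, 6), (-28, 1)) = 25.4951
d((-3, 6), (1, 7)) = 4.1231 <-- minimum
d((-3, 6), (-21, -11)) = 24.7588
d((-3, 6), (22, -15)) = 32.6497
d((-28, 1), (1, 7)) = 29.6142
d((-28, 1), (-21, -11)) = 13.8924
d((-28, 1), (22, -15)) = 52.4976
d((1, 7), (-21, -11)) = 28.4253
d((1, 7), (22, -15)) = 30.4138
d((-21, -11), (22, -15)) = 43.1856

Closest pair: (-3, 6) and (1, 7) with distance 4.1231

The closest pair is (-3, 6) and (1, 7) with Euclidean distance 4.1231. For 10 points, brute-force pairwise comparison is shown above. For large n, the divide-and-conquer algorithm (sort by x, recurse on halves, check the dividing strip) achieves O(n log n).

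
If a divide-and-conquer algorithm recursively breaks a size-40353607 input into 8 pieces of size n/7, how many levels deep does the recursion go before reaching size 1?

For divide and conquer with division factor 7:

Problem sizes at each level:
Level 0: 40353607
Level 1: 5764801
Level 2: 823543
Level 3: 117649
Level 4: 16807
Level 5: 2401
Level 6: 343
Level 7: 49
Level 8: 7
Level 9: 1

The root is level 0 and the size-1 base case is level 9 (the tree spans levels 0 through 9, i.e. 10 levels counting the root), so the depth is the number of divisions: log_7(40353607) = 9

The recursion tree depth is log_7(40353607) = 9. At each level, the problem size is divided by 7, so it takes 9 divisions to reduce to a base case of size 1. The algorithm makes 8 recursive calls at each level.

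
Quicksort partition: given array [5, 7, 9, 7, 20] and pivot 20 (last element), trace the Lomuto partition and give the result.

Lomuto partition with pivot = 20:

Initial array: [5, 7, 9, 7, 20]

arr[0]=5 <= 20: swap with position 0, array becomes [5, 7, 9, 7, 20]
arr[1]=7 <= 20: swap with position 1, array becomes [5, 7, 9, 7, 20]
arr[2]=9 <= 20: swap with position 2, array becomes [5, 7, 9, 7, 20]
arr[3]=7 <= 20: swap with position 3, array becomes [5, 7, 9, 7, 20]

Place pivot at position 4: [5, 7, 9, 7, 20]
Pivot position: 4

After partitioning with pivot 20, the array becomes [5, 7, 9, 7, 20]. The pivot is placed at index 4. All elements to the left of the pivot are <= 20, and all elements to the right are > 20.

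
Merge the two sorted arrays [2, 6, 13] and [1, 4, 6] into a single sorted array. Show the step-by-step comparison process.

Merging process:

Compare 2 vs 1: take 1 from right. Merged: [1]
Compare 2 vs 4: take 2 from left. Merged: [1, 2]
Compare 6 vs 4: take 4 from right. Merged: [1, 2, 4]
Compare 6 vs 6: take 6 from left. Merged: [1, 2, 4, 6]
Compare 13 vs 6: take 6 from right. Merged: [1, 2, 4, 6, 6]
Append remaining from left: [13]. Merged: [1, 2, 4, 6, 6, 13]

Final merged array: [1, 2, 4, 6, 6, 13]
Total comparisons: 5

The merged array is [1, 2, 4, 6, 6, 13], requiring 5 comparisons. The merge step runs in O(n) time where n is the total number of elements.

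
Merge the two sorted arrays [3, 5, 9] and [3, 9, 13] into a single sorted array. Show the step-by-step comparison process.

Merging process:

Compare 3 vs 3: take 3 from left. Merged: [3]
Compare 5 vs 3: take 3 from right. Merged: [3, 3]
Compare 5 vs 9: take 5 from left. Merged: [3, 3, 5]
Compare 9 vs 9: take 9 from left. Merged: [3, 3, 5, 9]
Append remaining from right: [9, 13]. Merged: [3, 3, 5, 9, 9, 13]

Final merged array: [3, 3, 5, 9, 9, 13]
Total comparisons: 4

The merged array is [3, 3, 5, 9, 9, 13], requiring 4 comparisons. The merge step runs in O(n) time where n is the total number of elements.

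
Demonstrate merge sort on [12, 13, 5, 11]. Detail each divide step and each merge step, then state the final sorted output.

Merge sort trace:

Split: [12, 13, 5, 11] -> [12, 13] and [5, 11]
  Split: [12, 13] -> [12] and [13]
  Merge: [12] + [13] -> [12, 13]
  Split: [5, 11] -> [5] and [11]
  Merge: [5] + [11] -> [5, 11]
Merge: [12, 13] + [5, 11] -> [5, 11, 12, 13]

Final sorted array: [5, 11, 12, 13]

The merge sort proceeds by recursively splitting the array and merging sorted halves.
After all merges, the sorted array is [5, 11, 12, 13].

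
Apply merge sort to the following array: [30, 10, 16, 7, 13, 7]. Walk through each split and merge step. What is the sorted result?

Merge sort trace:

Split: [30, 10, 16, 7, 13, 7] -> [30, 10, 16] and [7, 13, 7]
  Split: [30, 10, 16] -> [30] and [10, 16]
    Split: [10, 16] -> [10] and [16]
    Merge: [10] + [16] -> [10, 16]
  Merge: [30] + [10, 16] -> [10, 16, 30]
  Split: [7, 13, 7] -> [7] and [13, 7]
    Split: [13, 7] -> [13] and [7]
    Merge: [13] + [7] -> [7, 13]
  Merge: [7] + [7, 13] -> [7, 7, 13]
Merge: [10, 16, 30] + [7, 7, 13] -> [7, 7, 10, 13, 16, 30]

Final sorted array: [7, 7, 10, 13, 16, 30]

The merge sort proceeds by recursively splitting the array and merging sorted halves.
After all merges, the sorted array is [7, 7, 10, 13, 16, 30].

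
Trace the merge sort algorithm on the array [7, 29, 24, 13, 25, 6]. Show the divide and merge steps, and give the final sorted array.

Merge sort trace:

Split: [7, 29, 24, 13, 25, 6] -> [7, 29, 24] and [13, 25, 6]
  Split: [7, 29, 24] -> [7] and [29, 24]
    Split: [29, 24] -> [29] and [24]
    Merge: [29] + [24] -> [24, 29]
  Merge: [7] + [24, 29] -> [7, 24, 29]
  Split: [13, 25, 6] -> [13] and [25, 6]
    Split: [25, 6] -> [25] and [6]
    Merge: [25] + [6] -> [6, 25]
  Merge: [13] + [6, 25] -> [6, 13, 25]
Merge: [7, 24, 29] + [6, 13, 25] -> [6, 7, 13, 24, 25, 29]

Final sorted array: [6, 7, 13, 24, 25, 29]

The merge sort proceeds by recursively splitting the array and merging sorted halves.
After all merges, the sorted array is [6, 7, 13, 24, 25, 29].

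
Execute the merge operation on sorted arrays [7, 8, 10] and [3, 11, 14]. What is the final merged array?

Merging process:

Compare 7 vs 3: take 3 from right. Merged: [3]
Compare 7 vs 11: take 7 from left. Merged: [3, 7]
Compare 8 vs 11: take 8 from left. Merged: [3, 7, 8]
Compare 10 vs 11: take 10 from left. Merged: [3, 7, 8, 10]
Append remaining from right: [11, 14]. Merged: [3, 7, 8, 10, 11, 14]

Final merged array: [3, 7, 8, 10, 11, 14]
Total comparisons: 4

The merged array is [3, 7, 8, 10, 11, 14], requiring 4 comparisons. The merge step runs in O(n) time where n is the total number of elements.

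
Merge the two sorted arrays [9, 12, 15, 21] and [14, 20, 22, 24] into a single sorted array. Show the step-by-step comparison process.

Merging process:

Compare 9 vs 14: take 9 from left. Merged: [9]
Compare 12 vs 14: take 12 from left. Merged: [9, 12]
Compare 15 vs 14: take 14 from right. Merged: [9, 12, 14]
Compare 15 vs 20: take 15 from left. Merged: [9, 12, 14, 15]
Compare 21 vs 20: take 20 from right. Merged: [9, 12, 14, 15, 20]
Compare 21 vs 22: take 21 from left. Merged: [9, 12, 14, 15, 20, 21]
Append remaining from right: [22, 24]. Merged: [9, 12, 14, 15, 20, 21, 22, 24]

Final merged array: [9, 12, 14, 15, 20, 21, 22, 24]
Total comparisons: 6

The merged array is [9, 12, 14, 15, 20, 21, 22, 24], requiring 6 comparisons. The merge step runs in O(n) time where n is the total number of elements.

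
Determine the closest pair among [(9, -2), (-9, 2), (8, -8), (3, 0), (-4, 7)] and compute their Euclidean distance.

Computing all pairwise distances among 5 points:

d((9, -2), (-9, 2)) = 18.4391
d((9, -2), (8, -8)) = 6.0828 <-- minimum
d((9, -2), (3, 0)) = 6.3246
d((9, -2), (-4, 7)) = 15.8114
d((-9, 2), (8, -8)) = 19.7231
d((-9, 2), (3, 0)) = 12.1655
d((-9, 2), (-4, 7)) = 7.0711
d((8, -8), (3, 0)) = 9.434
d((8, -8), (-4, 7)) = 19.2094
d((3, 0), (-4, 7)) = 9.8995

Closest pair: (9, -2) and (8, -8) with distance 6.0828

The closest pair is (9, -2) and (8, -8) with Euclidean distance 6.0828. For 5 points, brute-force pairwise comparison is shown above. For large n, the divide-and-conquer algorithm (sort by x, recurse on halves, check the dividing strip) achieves O(n log n).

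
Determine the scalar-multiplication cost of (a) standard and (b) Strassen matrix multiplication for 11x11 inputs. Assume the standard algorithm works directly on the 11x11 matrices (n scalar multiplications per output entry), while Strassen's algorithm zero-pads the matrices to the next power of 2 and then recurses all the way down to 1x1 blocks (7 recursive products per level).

Matrix multiplication for 11x11 matrices:

Strassen's algorithm requires power-of-2 dimensions. Pad 11x11 to 16x16 (next power of 2).

Standard algorithm: 11^3 = 1331 multiplications
Strassen's algorithm: 7^(log2(16)) = 7^4 = 2401 multiplications
Difference: 1331 - 2401 = -1070 (Strassen uses MORE here due to padding overhead — for small or just-over-power-of-2 n, padding can outweigh the per-level savings)

Standard: 1331 multiplications (11^3). Strassen: 2401 multiplications (7^4, after padding to 16x16). Strassen reduces 8 recursive multiplications to 7 at each level.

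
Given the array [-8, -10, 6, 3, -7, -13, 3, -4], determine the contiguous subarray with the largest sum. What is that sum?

Using Kadane's algorithm on [-8, -10, 6, 3, -7, -13, 3, -4]:

Scanning through the array:
Position 1 (value -10): max_ending_here = -10, max_so_far = -8
Position 2 (value 6): max_ending_here = 6, max_so_far = 6
Position 3 (value 3): max_ending_here = 9, max_so_far = 9
Position 4 (value -7): max_ending_here = 2, max_so_far = 9
Position 5 (value -13): max_ending_here = -11, max_so_far = 9
Position 6 (value 3): max_ending_here = 3, max_so_far = 9
Position 7 (value -4): max_ending_here = -1, max_so_far = 9

Maximum subarray: [6, 3]
Maximum sum: 9

The maximum subarray is [6, 3] with sum 9. This subarray runs from index 2 to index 3.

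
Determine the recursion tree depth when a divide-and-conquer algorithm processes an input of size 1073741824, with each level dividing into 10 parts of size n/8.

For divide and conquer with division factor 8:

Problem sizes at each level:
Level 0: 1073741824
Level 1: 134217728
Level 2: 16777216
Level 3: 2097152
Level 4: 262144
Level 5: 32768
Level 6: 4096
Level 7: 512
Level 8: 64
Level 9: 8
Level 10: 1

The root is level 0 and the size-1 base case is level 10 (the tree spans levels 0 through 10, i.e. 11 levels counting the root), so the depth is the number of divisions: log_8(1073741824) = 10

The recursion tree depth is log_8(1073741824) = 10. At each level, the problem size is divided by 8, so it takes 10 divisions to reduce to a base case of size 1. The algorithm makes 10 recursive calls at each level.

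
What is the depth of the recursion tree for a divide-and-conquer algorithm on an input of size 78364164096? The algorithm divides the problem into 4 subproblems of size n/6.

For divide and conquer with division factor 6:

Problem sizes at each level:
Level 0: 78364164096
Level 1: 13060694016
Level 2: 2176782336
Level 3: 362797056
Level 4: 60466176
Level 5: 10077696
Level 6: 1679616
Level 7: 279936
Level 8: 46656
Level 9: 7776
Level 10: 1296
Level 11: 216
Level 12: 36
Level 13: 6
Level 14: 1

The root is level 0 and the size-1 base case is level 14 (the tree spans levels 0 through 14, i.e. 15 levels counting the root), so the depth is the number of divisions: log_6(78364164096) = 14

The recursion tree depth is log_6(78364164096) = 14. At each level, the problem size is divided by 6, so it takes 14 divisions to reduce to a base case of size 1. The algorithm makes 4 recursive calls at each level.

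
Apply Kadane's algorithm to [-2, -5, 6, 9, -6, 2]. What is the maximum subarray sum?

Using Kadane's algorithm on [-2, -5, 6, 9, -6, 2]:

Scanning through the array:
Position 1 (value -5): max_ending_here = -5, max_so_far = -2
Position 2 (value 6): max_ending_here = 6, max_so_far = 6
Position 3 (value 9): max_ending_here = 15, max_so_far = 15
Position 4 (value -6): max_ending_here = 9, max_so_far = 15
Position 5 (value 2): max_ending_here = 11, max_so_far = 15

Maximum subarray: [6, 9]
Maximum sum: 15

The maximum subarray is [6, 9] with sum 15. This subarray runs from index 2 to index 3.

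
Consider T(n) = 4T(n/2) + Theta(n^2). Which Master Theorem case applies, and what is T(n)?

Master Theorem for T(n) = 4T(n/2) + O(n^2):

a = 4, b = 2, c = 2
log_b(a) = log_2(4) = 2.0000

Case 2: c = 2 = log_2(4) = 2.0000
T(n) = O(n^2 log n) = O(n^2 log n)

For T(n) = 4T(n/2) + O(n^2): log_2(4) = 2.0000. This is Case 2 of the Master Theorem (c = log_b(a), equal work at all levels), giving O(n^2 log n).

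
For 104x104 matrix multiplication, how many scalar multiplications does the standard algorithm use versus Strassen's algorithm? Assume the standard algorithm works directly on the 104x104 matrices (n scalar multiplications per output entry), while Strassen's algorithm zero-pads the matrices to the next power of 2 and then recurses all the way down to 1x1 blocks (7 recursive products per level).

Matrix multiplication for 104x104 matrices:

Strassen's algorithm requires power-of-2 dimensions. Pad 104x104 to 128x128 (next power of 2).

Standard algorithm: 104^3 = 1124864 multiplications
Strassen's algorithm: 7^(log2(128)) = 7^7 = 823543 multiplications
Savings: 1124864 - 823543 = 301321 multiplications

Standard: 1124864 multiplications (104^3). Strassen: 823543 multiplications (7^7, after padding to 128x128). Strassen reduces 8 recursive multiplications to 7 at each level.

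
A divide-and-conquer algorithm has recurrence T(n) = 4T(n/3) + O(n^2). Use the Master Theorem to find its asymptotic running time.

Master Theorem for T(n) = 4T(n/3) + O(n^2):

a = 4, b = 3, c = 2
log_b(a) = log_3(4) = 1.2619

Case 3: c = 2 > log_3(4) = 1.2619
T(n) = O(n^2) = O(n^2)

For T(n) = 4T(n/3) + O(n^2): log_3(4) = 1.2619. This is Case 3 of the Master Theorem (c > log_b(a), work dominated by root), giving O(n^2).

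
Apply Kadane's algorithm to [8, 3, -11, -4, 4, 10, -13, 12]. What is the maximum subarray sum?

Using Kadane's algorithm on [8, 3, -11, -4, 4, 10, -13, 12]:

Scanning through the array:
Position 1 (value 3): max_ending_here = 11, max_so_far = 11
Position 2 (value -11): max_ending_here = 0, max_so_far = 11
Position 3 (value -4): max_ending_here = -4, max_so_far = 11
Position 4 (value 4): max_ending_here = 4, max_so_far = 11
Position 5 (value 10): max_ending_here = 14, max_so_far = 14
Position 6 (value -13): max_ending_here = 1, max_so_far = 14
Position 7 (value 12): max_ending_here = 13, max_so_far = 14

Maximum subarray: [4, 10]
Maximum sum: 14

The maximum subarray is [4, 10] with sum 14. This subarray runs from index 4 to index 5.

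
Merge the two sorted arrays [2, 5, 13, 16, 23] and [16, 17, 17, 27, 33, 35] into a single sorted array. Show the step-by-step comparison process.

Merging process:

Compare 2 vs 16: take 2 from left. Merged: [2]
Compare 5 vs 16: take 5 from left. Merged: [2, 5]
Compare 13 vs 16: take 13 from left. Merged: [2, 5, 13]
Compare 16 vs 16: take 16 from left. Merged: [2, 5, 13, 16]
Compare 23 vs 16: take 16 from right. Merged: [2, 5, 13, 16, 16]
Compare 23 vs 17: take 17 from right. Merged: [2, 5, 13, 16, 16, 17]
Compare 23 vs 17: take 17 from right. Merged: [2, 5, 13, 16, 16, 17, 17]
Compare 23 vs 27: take 23 from left. Merged: [2, 5, 13, 16, 16, 17, 17, 23]
Append remaining from right: [27, 33, 35]. Merged: [2, 5, 13, 16, 16, 17, 17, 23, 27, 33, 35]

Final merged array: [2, 5, 13, 16, 16, 17, 17, 23, 27, 33, 35]
Total comparisons: 8

The merged array is [2, 5, 13, 16, 16, 17, 17, 23, 27, 33, 35], requiring 8 comparisons. The merge step runs in O(n) time where n is the total number of elements.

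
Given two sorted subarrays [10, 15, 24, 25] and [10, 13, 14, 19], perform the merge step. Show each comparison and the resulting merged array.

Merging process:

Compare 10 vs 10: take 10 from left. Merged: [10]
Compare 15 vs 10: take 10 from right. Merged: [10, 10]
Compare 15 vs 13: take 13 from right. Merged: [10, 10, 13]
Compare 15 vs 14: take 14 from right. Merged: [10, 10, 13, 14]
Compare 15 vs 19: take 15 from left. Merged: [10, 10, 13, 14, 15]
Compare 24 vs 19: take 19 from right. Merged: [10, 10, 13, 14, 15, 19]
Append remaining from left: [24, 25]. Merged: [10, 10, 13, 14, 15, 19, 24, 25]

Final merged array: [10, 10, 13, 14, 15, 19, 24, 25]
Total comparisons: 6

The merged array is [10, 10, 13, 14, 15, 19, 24, 25], requiring 6 comparisons. The merge step runs in O(n) time where n is the total number of elements.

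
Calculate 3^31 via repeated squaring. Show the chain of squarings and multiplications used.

Computing 3^31 by squaring (build up from 3^1; each line after the first costs one multiplication):

3^1 = 3
3^2 = (3^1)^2 = 3^2 = 9
3^3 = 3 * 3^2 = 3 * 9 = 27
3^6 = (3^3)^2 = 27^2 = 729
3^7 = 3 * 3^6 = 3 * 729 = 2187
3^14 = (3^7)^2 = 2187^2 = 4782969
3^15 = 3 * 3^14 = 3 * 4782969 = 14348907
3^30 = (3^15)^2 = 14348907^2 = 205891132094649
3^31 = 3 * 3^30 = 3 * 205891132094649 = 617673396283947

Result: 617673396283947
Multiplications needed: 8 (8 lines after 3^1)

3^31 = 617673396283947. Using exponentiation by squaring, this requires 8 multiplications. The key idea: if the exponent is even, square the half-power; if odd, multiply by the base once.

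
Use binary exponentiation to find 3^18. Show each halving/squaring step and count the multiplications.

Computing 3^18 by squaring (build up from 3^1; each line after the first costs one multiplication):

3^1 = 3
3^2 = (3^1)^2 = 3^2 = 9
3^4 = (3^2)^2 = 9^2 = 81
3^8 = (3^4)^2 = 81^2 = 6561
3^9 = 3 * 3^8 = 3 * 6561 = 19683
3^18 = (3^9)^2 = 19683^2 = 387420489

Result: 387420489
Multiplications needed: 5 (5 lines after 3^1)

3^18 = 387420489. Using exponentiation by squaring, this requires 5 multiplications. The key idea: if the exponent is even, square the half-power; if odd, multiply by the base once.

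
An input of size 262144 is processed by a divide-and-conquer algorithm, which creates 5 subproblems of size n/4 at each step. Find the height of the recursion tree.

For divide and conquer with division factor 4:

Problem sizes at each level:
Level 0: 262144
Level 1: 65536
Level 2: 16384
Level 3: 4096
Level 4: 1024
Level 5: 256
Level 6: 64
Level 7: 16
Level 8: 4
Level 9: 1

The root is level 0 and the size-1 base case is level 9 (the tree spans levels 0 through 9, i.e. 10 levels counting the root), so the depth is the number of divisions: log_4(262144) = 9

The recursion tree depth is log_4(262144) = 9. At each level, the problem size is divided by 4, so it takes 9 divisions to reduce to a base case of size 1. The algorithm makes 5 recursive calls at each level.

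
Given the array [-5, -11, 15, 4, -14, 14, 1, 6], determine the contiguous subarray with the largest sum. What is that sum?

Using Kadane's algorithm on [-5, -11, 15, 4, -14, 14, 1, 6]:

Scanning through the array:
Position 1 (value -11): max_ending_here = -11, max_so_far = -5
Position 2 (value 15): max_ending_here = 15, max_so_far = 15
Position 3 (value 4): max_ending_here = 19, max_so_far = 19
Position 4 (value -14): max_ending_here = 5, max_so_far = 19
Position 5 (value 14): max_ending_here = 19, max_so_far = 19
Position 6 (value 1): max_ending_here = 20, max_so_far = 20
Position 7 (value 6): max_ending_here = 26, max_so_far = 26

Maximum subarray: [15, 4, -14, 14, 1, 6]
Maximum sum: 26

The maximum subarray is [15, 4, -14, 14, 1, 6] with sum 26. This subarray runs from index 2 to index 7.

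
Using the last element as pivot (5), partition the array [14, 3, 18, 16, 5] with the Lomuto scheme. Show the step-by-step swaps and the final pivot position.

Lomuto partition with pivot = 5:

Initial array: [14, 3, 18, 16, 5]

arr[0]=14 > 5: no swap
arr[1]=3 <= 5: swap with position 0, array becomes [3, 14, 18, 16, 5]
arr[2]=18 > 5: no swap
arr[3]=16 > 5: no swap

Place pivot at position 1: [3, 5, 18, 16, 14]
Pivot position: 1

After partitioning with pivot 5, the array becomes [3, 5, 18, 16, 14]. The pivot is placed at index 1. All elements to the left of the pivot are <= 5, and all elements to the right are > 5.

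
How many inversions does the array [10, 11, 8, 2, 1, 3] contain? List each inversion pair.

Finding inversions in [10, 11, 8, 2, 1, 3]:

(0, 2): arr[0]=10 > arr[2]=8
(0, 3): arr[0]=10 > arr[3]=2
(0, 4): arr[0]=10 > arr[4]=1
(0, 5): arr[0]=10 > arr[5]=3
(1, 2): arr[1]=11 > arr[2]=8
(1, 3): arr[1]=11 > arr[3]=2
(1, 4): arr[1]=11 > arr[4]=1
(1, 5): arr[1]=11 > arr[5]=3
(2, 3): arr[2]=8 > arr[3]=2
(2, 4): arr[2]=8 > arr[4]=1
(2, 5): arr[2]=8 > arr[5]=3
(3, 4): arr[3]=2 > arr[4]=1

Total inversions: 12

The array has 12 inversion(s): (0,2), (0,3), (0,4), (0,5), (1,2), (1,3), (1,4), (1,5), (2,3), (2,4), (2,5), (3,4). Each pair (i,j) satisfies i < j and arr[i] > arr[j].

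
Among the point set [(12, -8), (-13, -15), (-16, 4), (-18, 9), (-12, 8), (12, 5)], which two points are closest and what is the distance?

Computing all pairwise distances among 6 points:

d((12, -8), (-13, -15)) = 25.9615
d((12, -8), (-16, 4)) = 30.4631
d((12, -8), (-18, 9)) = 34.4819
d((12, -8), (-12, 8)) = 28.8444
d((12, -8), (12, 5)) = 13.0
d((-13, -15), (-16, 4)) = 19.2354
d((-13, -15), (-18, 9)) = 24.5153
d((-13, -15), (-12, 8)) = 23.0217
d((-13, -15), (12, 5)) = 32.0156
d((-16, 4), (-18, 9)) = 5.3852 <-- minimum
d((-16, 4), (-12, 8)) = 5.6569
d((-16, 4), (12, 5)) = 28.0179
d((-18, 9), (-12, 8)) = 6.0828
d((-18, 9), (12, 5)) = 30.2655
d((-12, 8), (12, 5)) = 24.1868

Closest pair: (-16, 4) and (-18, 9) with distance 5.3852

The closest pair is (-16, 4) and (-18, 9) with Euclidean distance 5.3852. For 6 points, brute-force pairwise comparison is shown above. For large n, the divide-and-conquer algorithm (sort by x, recurse on halves, check the dividing strip) achieves O(n log n).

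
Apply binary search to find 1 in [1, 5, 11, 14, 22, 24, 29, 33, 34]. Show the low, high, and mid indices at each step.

Binary search for 1 in [1, 5, 11, 14, 22, 24, 29, 33, 34]:

lo=0, hi=8, mid=4, arr[mid]=22 -> 22 > 1, search left half
lo=0, hi=3, mid=1, arr[mid]=5 -> 5 > 1, search left half
lo=0, hi=0, mid=0, arr[mid]=1 -> Found target at index 0!

Binary search finds 1 at index 0 after 3 comparisons. The search repeatedly halves the search space by comparing with the middle element.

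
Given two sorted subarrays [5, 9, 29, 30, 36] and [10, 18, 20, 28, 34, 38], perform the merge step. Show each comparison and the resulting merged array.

Merging process:

Compare 5 vs 10: take 5 from left. Merged: [5]
Compare 9 vs 10: take 9 from left. Merged: [5, 9]
Compare 29 vs 10: take 10 from right. Merged: [5, 9, 10]
Compare 29 vs 18: take 18 from right. Merged: [5, 9, 10, 18]
Compare 29 vs 20: take 20 from right. Merged: [5, 9, 10, 18, 20]
Compare 29 vs 28: take 28 from right. Merged: [5, 9, 10, 18, 20, 28]
Compare 29 vs 34: take 29 from left. Merged: [5, 9, 10, 18, 20, 28, 29]
Compare 30 vs 34: take 30 from left. Merged: [5, 9, 10, 18, 20, 28, 29, 30]
Compare 36 vs 34: take 34 from right. Merged: [5, 9, 10, 18, 20, 28, 29, 30, 34]
Compare 36 vs 38: take 36 from left. Merged: [5, 9, 10, 18, 20, 28, 29, 30, 34, 36]
Append remaining from right: [38]. Merged: [5, 9, 10, 18, 20, 28, 29, 30, 34, 36, 38]

Final merged array: [5, 9, 10, 18, 20, 28, 29, 30, 34, 36, 38]
Total comparisons: 10

The merged array is [5, 9, 10, 18, 20, 28, 29, 30, 34, 36, 38], requiring 10 comparisons. The merge step runs in O(n) time where n is the total number of elements.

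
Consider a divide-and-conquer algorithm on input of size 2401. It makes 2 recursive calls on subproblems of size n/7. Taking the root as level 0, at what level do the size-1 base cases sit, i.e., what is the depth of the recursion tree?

For divide and conquer with division factor 7:

Problem sizes at each level:
Level 0: 2401
Level 1: 343
Level 2: 49
Level 3: 7
Level 4: 1

The root is level 0 and the size-1 base case is level 4 (the tree spans levels 0 through 4, i.e. 5 levels counting the root), so the depth is the number of divisions: log_7(2401) = 4

The recursion tree depth is log_7(2401) = 4. At each level, the problem size is divided by 7, so it takes 4 divisions to reduce to a base case of size 1. The algorithm makes 2 recursive calls at each level.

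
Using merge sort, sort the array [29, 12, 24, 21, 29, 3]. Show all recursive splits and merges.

Merge sort trace:

Split: [29, 12, 24, 21, 29, 3] -> [29, 12, 24] and [21, 29, 3]
  Split: [29, 12, 24] -> [29] and [12, 24]
    Split: [12, 24] -> [12] and [24]
    Merge: [12] + [24] -> [12, 24]
  Merge: [29] + [12, 24] -> [12, 24, 29]
  Split: [21, 29, 3] -> [21] and [29, 3]
    Split: [29, 3] -> [29] and [3]
    Merge: [29] + [3] -> [3, 29]
  Merge: [21] + [3, 29] -> [3, 21, 29]
Merge: [12, 24, 29] + [3, 21, 29] -> [3, 12, 21, 24, 29, 29]

Final sorted array: [3, 12, 21, 24, 29, 29]

The merge sort proceeds by recursively splitting the array and merging sorted halves.
After all merges, the sorted array is [3, 12, 21, 24, 29, 29].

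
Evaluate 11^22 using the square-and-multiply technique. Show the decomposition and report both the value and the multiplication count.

Computing 11^22 by squaring (build up from 11^1; each line after the first costs one multiplication):

11^1 = 11
11^2 = (11^1)^2 = 11^2 = 121
11^4 = (11^2)^2 = 121^2 = 14641
11^5 = 11 * 11^4 = 11 * 14641 = 161051
11^10 = (11^5)^2 = 161051^2 = 25937424601
11^11 = 11 * 11^10 = 11 * 25937424601 = 285311670611
11^22 = (11^11)^2 = 285311670611^2 = 81402749386839761113321

Result: 81402749386839761113321
Multiplications needed: 6 (6 lines after 11^1)

11^22 = 81402749386839761113321. Using exponentiation by squaring, this requires 6 multiplications. The key idea: if the exponent is even, square the half-power; if odd, multiply by the base once.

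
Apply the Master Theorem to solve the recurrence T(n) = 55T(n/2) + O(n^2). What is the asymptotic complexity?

Master Theorem for T(n) = 55T(n/2) + O(n^2):

a = 55, b = 2, c = 2
log_b(a) = log_2(55) = 5.7814

Case 1: c = 2 < log_2(55) = 5.7814
T(n) = O(n^(log_2 55))

For T(n) = 55T(n/2) + O(n^2): log_2(55) = 5.7814. This is Case 1 of the Master Theorem (c < log_b(a), work dominated by leaves), giving O(n^(log_2 55)).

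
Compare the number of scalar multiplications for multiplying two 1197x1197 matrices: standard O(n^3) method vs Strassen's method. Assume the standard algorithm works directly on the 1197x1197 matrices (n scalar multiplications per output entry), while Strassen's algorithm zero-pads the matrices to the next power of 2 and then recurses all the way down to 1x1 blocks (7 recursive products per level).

Matrix multiplication for 1197x1197 matrices:

Strassen's algorithm requires power-of-2 dimensions. Pad 1197x1197 to 2048x2048 (next power of 2).

Standard algorithm: 1197^3 = 1715072373 multiplications
Strassen's algorithm: 7^(log2(2048)) = 7^11 = 1977326743 multiplications
Difference: 1715072373 - 1977326743 = -262254370 (Strassen uses MORE here due to padding overhead — for small or just-over-power-of-2 n, padding can outweigh the per-level savings)

Standard: 1715072373 multiplications (1197^3). Strassen: 1977326743 multiplications (7^11, after padding to 2048x2048). Strassen reduces 8 recursive multiplications to 7 at each level.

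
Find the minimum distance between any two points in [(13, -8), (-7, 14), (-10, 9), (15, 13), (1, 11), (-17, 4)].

Computing all pairwise distances among 6 points:

d((13, -8), (-7, 14)) = 29.7321
d((13, -8), (-10, 9)) = 28.6007
d((13, -8), (15, 13)) = 21.095
d((13, -8), (1, 11)) = 22.4722
d((13, -8), (-17, 4)) = 32.311
d((-7, 14), (-10, 9)) = 5.831 <-- minimum
d((-7, 14), (15, 13)) = 22.0227
d((-7, 14), (1, 11)) = 8.544
d((-7, 14), (-17, 4)) = 14.1421
d((-10, 9), (15, 13)) = 25.318
d((-10, 9), (1, 11)) = 11.1803
d((-10, 9), (-17, 4)) = 8.6023
d((15, 13), (1, 11)) = 14.1421
d((15, 13), (-17, 4)) = 33.2415
d((1, 11), (-17, 4)) = 19.3132

Closest pair: (-7, 14) and (-10, 9) with distance 5.831

The closest pair is (-7, 14) and (-10, 9) with Euclidean distance 5.831. For 6 points, brute-force pairwise comparison is shown above. For large n, the divide-and-conquer algorithm (sort by x, recurse on halves, check the dividing strip) achieves O(n log n).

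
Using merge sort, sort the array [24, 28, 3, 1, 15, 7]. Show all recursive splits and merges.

Merge sort trace:

Split: [24, 28, 3, 1, 15, 7] -> [24, 28, 3] and [1, 15, 7]
  Split: [24, 28, 3] -> [24] and [28, 3]
    Split: [28, 3] -> [28] and [3]
    Merge: [28] + [3] -> [3, 28]
  Merge: [24] + [3, 28] -> [3, 24, 28]
  Split: [1, 15, 7] -> [1] and [15, 7]
    Split: [15, 7] -> [15] and [7]
    Merge: [15] + [7] -> [7, 15]
  Merge: [1] + [7, 15] -> [1, 7, 15]
Merge: [3, 24, 28] + [1, 7, 15] -> [1, 3, 7, 15, 24, 28]

Final sorted array: [1, 3, 7, 15, 24, 28]

The merge sort proceeds by recursively splitting the array and merging sorted halves.
After all merges, the sorted array is [1, 3, 7, 15, 24, 28].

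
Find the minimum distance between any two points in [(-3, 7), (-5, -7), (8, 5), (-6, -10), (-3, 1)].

Computing all pairwise distances among 5 points:

d((-3, 7), (-5, -7)) = 14.1421
d((-3, 7), (8, 5)) = 11.1803
d((-3, 7), (-6, -10)) = 17.2627
d((-3, 7), (-3, 1)) = 6.0
d((-5, -7), (8, 5)) = 17.6918
d((-5, -7), (-6, -10)) = 3.1623 <-- minimum
d((-5, -7), (-3, 1)) = 8.2462
d((8, 5), (-6, -10)) = 20.5183
d((8, 5), (-3, 1)) = 11.7047
d((-6, -10), (-3, 1)) = 11.4018

Closest pair: (-5, -7) and (-6, -10) with distance 3.1623

The closest pair is (-5, -7) and (-6, -10) with Euclidean distance 3.1623. For 5 points, brute-force pairwise comparison is shown above. For large n, the divide-and-conquer algorithm (sort by x, recurse on halves, check the dividing strip) achieves O(n log n).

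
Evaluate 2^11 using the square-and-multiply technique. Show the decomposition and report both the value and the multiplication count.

Computing 2^11 by squaring (build up from 2^1; each line after the first costs one multiplication):

2^1 = 2
2^2 = (2^1)^2 = 2^2 = 4
2^4 = (2^2)^2 = 4^2 = 16
2^5 = 2 * 2^4 = 2 * 16 = 32
2^10 = (2^5)^2 = 32^2 = 1024
2^11 = 2 * 2^10 = 2 * 1024 = 2048

Result: 2048
Multiplications needed: 5 (5 lines after 2^1)

2^11 = 2048. Using exponentiation by squaring, this requires 5 multiplications. The key idea: if the exponent is even, square the half-power; if odd, multiply by the base once.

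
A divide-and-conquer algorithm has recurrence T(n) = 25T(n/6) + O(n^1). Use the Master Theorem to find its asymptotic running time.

Master Theorem for T(n) = 25T(n/6) + O(n^1):

a = 25, b = 6, c = 1
log_b(a) = log_6(25) = 1.7965

Case 1: c = 1 < log_6(25) = 1.7965
T(n) = O(n^(log_6 25))

For T(n) = 25T(n/6) + O(n^1): log_6(25) = 1.7965. This is Case 1 of the Master Theorem (c < log_b(a), work dominated by leaves), giving O(n^(log_6 25)).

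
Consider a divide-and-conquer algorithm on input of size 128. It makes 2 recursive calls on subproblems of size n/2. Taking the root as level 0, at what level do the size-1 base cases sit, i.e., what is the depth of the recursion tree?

For divide and conquer with division factor 2:

Problem sizes at each level:
Level 0: 128
Level 1: 64
Level 2: 32
Level 3: 16
Level 4: 8
Level 5: 4
Level 6: 2
Level 7: 1

The root is level 0 and the size-1 base case is level 7 (the tree spans levels 0 through 7, i.e. 8 levels counting the root), so the depth is the number of divisions: log_2(128) = 7

The recursion tree depth is log_2(128) = 7. At each level, the problem size is divided by 2, so it takes 7 divisions to reduce to a base case of size 1. The algorithm makes 2 recursive calls at each level.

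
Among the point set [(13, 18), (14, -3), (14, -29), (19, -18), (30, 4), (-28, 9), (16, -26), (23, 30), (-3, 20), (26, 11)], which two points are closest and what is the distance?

Computing all pairwise distances among 10 points:

d((13, 18), (14, -3)) = 21.0238
d((13, 18), (14, -29)) = 47.0106
d((13, 18), (19, -18)) = 36.4966
d((13, 18), (30, 4)) = 22.0227
d((13, 18), (-28, 9)) = 41.9762
d((13, 18), (16, -26)) = 44.1022
d((13, 18), (23, 30)) = 15.6205
d((13, 18), (-3, 20)) = 16.1245
d((13, 18), (26, 11)) = 14.7648
d((14, -3), (14, -29)) = 26.0
d((14, -3), (19, -18)) = 15.8114
d((14, -3), (30, 4)) = 17.4642
d((14, -3), (-28, 9)) = 43.6807
d((14, -3), (16, -26)) = 23.0868
d((14, -3), (23, 30)) = 34.2053
d((14, -3), (-3, 20)) = 28.6007
d((14, -3), (26, 11)) = 18.4391
d((14, -29), (19, -18)) = 12.083
d((14, -29), (30, 4)) = 36.6742
d((14, -29), (-28, 9)) = 56.6392
d((14, -29), (16, -26)) = 3.6056 <-- minimum
d((14, -29), (23, 30)) = 59.6825
d((14, -29), (-3, 20)) = 51.8652
d((14, -29), (26, 11)) = 41.7612
d((19, -18), (30, 4)) = 24.5967
d((19, -18), (-28, 9)) = 54.2033
d((19, -18), (16, -26)) = 8.544
d((19, -18), (23, 30)) = 48.1664
d((19, -18), (-3, 20)) = 43.909
d((19, -18), (26, 11)) = 29.8329
d((30, 4), (-28, 9)) = 58.2151
d((30, 4), (16, -26)) = 33.1059
d((30, 4), (23, 30)) = 26.9258
d((30, 4), (-3, 20)) = 36.6742
d((30, 4), (26, 11)) = 8.0623
d((-28, 9), (16, -26)) = 56.2228
d((-28, 9), (23, 30)) = 55.1543
d((-28, 9), (-3, 20)) = 27.313
d((-28, 9), (26, 11)) = 54.037
d((16, -26), (23, 30)) = 56.4358
d((16, -26), (-3, 20)) = 49.7695
d((16, -26), (26, 11)) = 38.3275
d((23, 30), (-3, 20)) = 27.8568
d((23, 30), (26, 11)) = 19.2354
d((-3, 20), (26, 11)) = 30.3645

Closest pair: (14, -29) and (16, -26) with distance 3.6056

The closest pair is (14, -29) and (16, -26) with Euclidean distance 3.6056. For 10 points, brute-force pairwise comparison is shown above. For large n, the divide-and-conquer algorithm (sort by x, recurse on halves, check the dividing strip) achieves O(n log n).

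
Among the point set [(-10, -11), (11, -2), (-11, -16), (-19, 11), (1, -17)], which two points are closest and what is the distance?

Computing all pairwise distances among 5 points:

d((-10, -11), (11, -2)) = 22.8473
d((-10, -11), (-11, -16)) = 5.099 <-- minimum
d((-10, -11), (-19, 11)) = 23.7697
d((-10, -11), (1, -17)) = 12.53
d((11, -2), (-11, -16)) = 26.0768
d((11, -2), (-19, 11)) = 32.6956
d((11, -2), (1, -17)) = 18.0278
d((-11, -16), (-19, 11)) = 28.1603
d((-11, -16), (1, -17)) = 12.0416
d((-19, 11), (1, -17)) = 34.4093

Closest pair: (-10, -11) and (-11, -16) with distance 5.099

The closest pair is (-10, -11) and (-11, -16) with Euclidean distance 5.099. For 5 points, brute-force pairwise comparison is shown above. For large n, the divide-and-conquer algorithm (sort by x, recurse on halves, check the dividing strip) achieves O(n log n).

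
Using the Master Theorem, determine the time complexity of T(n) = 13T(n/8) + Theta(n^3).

Master Theorem for T(n) = 13T(n/8) + O(n^3):

a = 13, b = 8, c = 3
log_b(a) = log_8(13) = 1.2335

Case 3: c = 3 > log_8(13) = 1.2335
T(n) = O(n^3) = O(n^3)

For T(n) = 13T(n/8) + O(n^3): log_8(13) = 1.2335. This is Case 3 of the Master Theorem (c > log_b(a), work dominated by root), giving O(n^3).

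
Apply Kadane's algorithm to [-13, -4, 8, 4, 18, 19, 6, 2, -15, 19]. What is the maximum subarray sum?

Using Kadane's algorithm on [-13, -4, 8, 4, 18, 19, 6, 2, -15, 19]:

Scanning through the array:
Position 1 (value -4): max_ending_here = -4, max_so_far = -4
Position 2 (value 8): max_ending_here = 8, max_so_far = 8
Position 3 (value 4): max_ending_here = 12, max_so_far = 12
Position 4 (value 18): max_ending_here = 30, max_so_far = 30
Position 5 (value 19): max_ending_here = 49, max_so_far = 49
Position 6 (value 6): max_ending_here = 55, max_so_far = 55
Position 7 (value 2): max_ending_here = 57, max_so_far = 57
Position 8 (value -15): max_ending_here = 42, max_so_far = 57
Position 9 (value 19): max_ending_here = 61, max_so_far = 61

Maximum subarray: [8, 4, 18, 19, 6, 2, -15, 19]
Maximum sum: 61

The maximum subarray is [8, 4, 18, 19, 6, 2, -15, 19] with sum 61. This subarray runs from index 2 to index 9.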